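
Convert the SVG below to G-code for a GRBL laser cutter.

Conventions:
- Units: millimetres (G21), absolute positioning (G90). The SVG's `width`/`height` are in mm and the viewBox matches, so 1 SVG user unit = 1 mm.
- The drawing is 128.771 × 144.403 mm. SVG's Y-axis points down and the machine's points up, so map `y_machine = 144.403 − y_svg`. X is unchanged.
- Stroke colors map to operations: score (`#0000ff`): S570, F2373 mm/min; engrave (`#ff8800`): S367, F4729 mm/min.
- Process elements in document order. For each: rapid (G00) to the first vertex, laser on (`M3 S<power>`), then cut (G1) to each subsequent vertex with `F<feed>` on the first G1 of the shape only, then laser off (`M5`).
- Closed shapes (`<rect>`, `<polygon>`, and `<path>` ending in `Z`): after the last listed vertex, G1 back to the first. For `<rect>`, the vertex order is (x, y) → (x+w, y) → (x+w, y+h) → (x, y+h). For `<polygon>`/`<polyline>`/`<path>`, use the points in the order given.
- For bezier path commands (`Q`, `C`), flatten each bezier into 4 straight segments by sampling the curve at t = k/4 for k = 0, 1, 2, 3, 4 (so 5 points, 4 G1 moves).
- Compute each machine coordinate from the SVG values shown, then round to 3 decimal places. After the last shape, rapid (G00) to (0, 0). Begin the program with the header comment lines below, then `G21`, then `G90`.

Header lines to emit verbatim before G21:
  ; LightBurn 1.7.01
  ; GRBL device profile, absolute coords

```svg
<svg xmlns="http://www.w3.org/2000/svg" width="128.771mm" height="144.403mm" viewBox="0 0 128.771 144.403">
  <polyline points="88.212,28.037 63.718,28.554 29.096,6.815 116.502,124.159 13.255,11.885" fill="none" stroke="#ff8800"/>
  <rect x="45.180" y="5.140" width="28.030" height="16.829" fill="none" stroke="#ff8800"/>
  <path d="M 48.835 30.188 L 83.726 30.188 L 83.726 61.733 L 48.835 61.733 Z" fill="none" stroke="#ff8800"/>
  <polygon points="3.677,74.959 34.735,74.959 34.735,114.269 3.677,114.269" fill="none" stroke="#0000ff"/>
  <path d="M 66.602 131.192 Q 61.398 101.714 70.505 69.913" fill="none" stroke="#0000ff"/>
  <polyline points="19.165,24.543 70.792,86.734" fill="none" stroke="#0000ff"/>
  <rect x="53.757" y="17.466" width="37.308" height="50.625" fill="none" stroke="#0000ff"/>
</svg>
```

viewBox `0 0 128.771 144.403` with mm width/height → 1 unit = 1 mm. Flip: y_m = 144.403 − y_svg.

**Shape 1** — `<polyline>` open polyline, stroke `#ff8800` → engrave (S367, F4729). Machine vertices: (88.212,116.366) → (63.718,115.849) → (29.096,137.588) → (116.502,20.244) → (13.255,132.518). Open path.

**Shape 2** — `<rect>` rectangle, stroke `#ff8800` → engrave (S367, F4729). Machine vertices: (45.180,139.263) → (73.210,139.263) → (73.210,122.434) → (45.180,122.434) → (45.180,139.263). Closed: final G1 returns to the first vertex.

**Shape 3** — `<path>` rectangle, stroke `#ff8800` → engrave (S367, F4729). Machine vertices: (48.835,114.215) → (83.726,114.215) → (83.726,82.670) → (48.835,82.670) → (48.835,114.215). Closed: final G1 returns to the first vertex.

**Shape 4** — `<polygon>` rectangle, stroke `#0000ff` → score (S570, F2373). Machine vertices: (3.677,69.444) → (34.735,69.444) → (34.735,30.134) → (3.677,30.134) → (3.677,69.444). Closed: final G1 returns to the first vertex.

**Shape 5** — `<path>` quadratic bezier, stroke `#0000ff` → score (S570, F2373). Control points (SVG): P0=(66.602,131.192), P1=(61.398,101.714), P2=(70.505,69.913); sampled at t=k/4. Machine vertices: (66.602,13.211) → (64.894,28.095) → (64.976,43.270) → (66.846,58.735) → (70.505,74.490). Open path.

**Shape 6** — `<polyline>` line segment, stroke `#0000ff` → score (S570, F2373). Machine vertices: (19.165,119.860) → (70.792,57.669). Open path.

**Shape 7** — `<rect>` rectangle, stroke `#0000ff` → score (S570, F2373). Machine vertices: (53.757,126.937) → (91.065,126.937) → (91.065,76.312) → (53.757,76.312) → (53.757,126.937). Closed: final G1 returns to the first vertex.

; LightBurn 1.7.01
; GRBL device profile, absolute coords
G21
G90
G00 X88.212 Y116.366
M3 S367
G1 X63.718 Y115.849 F4729
G1 X29.096 Y137.588
G1 X116.502 Y20.244
G1 X13.255 Y132.518
M5
G00 X45.180 Y139.263
M3 S367
G1 X73.210 Y139.263 F4729
G1 X73.210 Y122.434
G1 X45.180 Y122.434
G1 X45.180 Y139.263
M5
G00 X48.835 Y114.215
M3 S367
G1 X83.726 Y114.215 F4729
G1 X83.726 Y82.670
G1 X48.835 Y82.670
G1 X48.835 Y114.215
M5
G00 X3.677 Y69.444
M3 S570
G1 X34.735 Y69.444 F2373
G1 X34.735 Y30.134
G1 X3.677 Y30.134
G1 X3.677 Y69.444
M5
G00 X66.602 Y13.211
M3 S570
G1 X64.894 Y28.095 F2373
G1 X64.976 Y43.270
G1 X66.846 Y58.735
G1 X70.505 Y74.490
M5
G00 X19.165 Y119.860
M3 S570
G1 X70.792 Y57.669 F2373
M5
G00 X53.757 Y126.937
M3 S570
G1 X91.065 Y126.937 F2373
G1 X91.065 Y76.312
G1 X53.757 Y76.312
G1 X53.757 Y126.937
M5
G00 X0.000 Y0.000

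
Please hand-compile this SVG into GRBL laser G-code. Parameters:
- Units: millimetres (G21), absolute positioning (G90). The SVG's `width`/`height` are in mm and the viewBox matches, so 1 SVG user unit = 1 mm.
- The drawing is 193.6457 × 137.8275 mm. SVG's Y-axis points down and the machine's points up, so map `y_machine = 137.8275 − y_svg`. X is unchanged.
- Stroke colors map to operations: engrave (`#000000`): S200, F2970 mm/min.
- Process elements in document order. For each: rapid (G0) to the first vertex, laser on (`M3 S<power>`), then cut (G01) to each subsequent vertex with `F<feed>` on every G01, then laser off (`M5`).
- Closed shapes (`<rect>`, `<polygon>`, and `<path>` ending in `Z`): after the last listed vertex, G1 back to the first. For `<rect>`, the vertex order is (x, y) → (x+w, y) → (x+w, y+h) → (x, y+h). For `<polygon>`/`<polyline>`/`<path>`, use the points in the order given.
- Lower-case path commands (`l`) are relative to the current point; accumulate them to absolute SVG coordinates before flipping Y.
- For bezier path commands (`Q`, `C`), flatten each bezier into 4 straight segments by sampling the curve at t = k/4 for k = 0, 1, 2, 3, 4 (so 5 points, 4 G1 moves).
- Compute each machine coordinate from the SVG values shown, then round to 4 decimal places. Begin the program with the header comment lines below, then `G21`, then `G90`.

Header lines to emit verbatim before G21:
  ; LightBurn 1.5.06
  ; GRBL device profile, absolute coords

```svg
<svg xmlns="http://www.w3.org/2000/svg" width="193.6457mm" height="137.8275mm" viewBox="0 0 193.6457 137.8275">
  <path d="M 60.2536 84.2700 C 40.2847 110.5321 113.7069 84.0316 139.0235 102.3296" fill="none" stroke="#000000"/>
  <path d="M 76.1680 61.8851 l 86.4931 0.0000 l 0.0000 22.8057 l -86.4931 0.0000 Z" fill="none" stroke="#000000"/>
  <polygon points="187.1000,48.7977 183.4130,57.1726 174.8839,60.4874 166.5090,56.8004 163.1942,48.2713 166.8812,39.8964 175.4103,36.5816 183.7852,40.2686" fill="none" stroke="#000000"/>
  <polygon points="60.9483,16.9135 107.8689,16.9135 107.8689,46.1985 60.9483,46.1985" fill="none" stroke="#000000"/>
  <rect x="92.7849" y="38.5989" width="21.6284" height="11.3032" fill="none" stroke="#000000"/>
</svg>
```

; LightBurn 1.5.06
; GRBL device profile, absolute coords
G21
G90
G0 X60.2536 Y53.5575
M3 S200
G01 X60.5769 Y42.2295 F2970
G01 X82.6565 Y41.5412 F2970
G01 X113.2271 Y42.3461 F2970
G01 X139.0235 Y35.4979 F2970
M5
G0 X76.1680 Y75.9424
M3 S200
G01 X162.6611 Y75.9424 F2970
G01 X162.6611 Y53.1367 F2970
G01 X76.1680 Y53.1367 F2970
G01 X76.1680 Y75.9424 F2970
M5
G0 X187.1000 Y89.0298
M3 S200
G01 X183.4130 Y80.6549 F2970
G01 X174.8839 Y77.3401 F2970
G01 X166.5090 Y81.0271 F2970
G01 X163.1942 Y89.5562 F2970
G01 X166.8812 Y97.9311 F2970
G01 X175.4103 Y101.2459 F2970
G01 X183.7852 Y97.5589 F2970
G01 X187.1000 Y89.0298 F2970
M5
G0 X60.9483 Y120.9140
M3 S200
G01 X107.8689 Y120.9140 F2970
G01 X107.8689 Y91.6290 F2970
G01 X60.9483 Y91.6290 F2970
G01 X60.9483 Y120.9140 F2970
M5
G0 X92.7849 Y99.2286
M3 S200
G01 X114.4133 Y99.2286 F2970
G01 X114.4133 Y87.9254 F2970
G01 X92.7849 Y87.9254 F2970
G01 X92.7849 Y99.2286 F2970
M5

viewBox `0 0 193.6457 137.8275` with mm width/height → 1 unit = 1 mm. Flip: y_m = 137.8275 − y_svg.

**Shape 1** — `<path>` cubic bezier, stroke `#000000` → engrave (S200, F2970). Control points (SVG): P0=(60.2536,84.2700), P1=(40.2847,110.5321), P2=(113.7069,84.0316), P3=(139.0235,102.3296); sampled at t=k/4. Machine vertices: (60.2536,53.5575) → (60.5769,42.2295) → (82.6565,41.5412) → (113.2271,42.3461) → (139.0235,35.4979). Open path.

**Shape 2** — `<path>` rectangle, stroke `#000000` → engrave (S200, F2970). Machine vertices: (76.1680,75.9424) → (162.6611,75.9424) → (162.6611,53.1367) → (76.1680,53.1367) → (76.1680,75.9424). Closed: final G1 returns to the first vertex.

**Shape 3** — `<polygon>` regular polygon, stroke `#000000` → engrave (S200, F2970). Machine vertices: (187.1000,89.0298) → (183.4130,80.6549) → (174.8839,77.3401) → (166.5090,81.0271) → (163.1942,89.5562) → (166.8812,97.9311) → (175.4103,101.2459) → (183.7852,97.5589) → (187.1000,89.0298). Closed: final G1 returns to the first vertex.

**Shape 4** — `<polygon>` rectangle, stroke `#000000` → engrave (S200, F2970). Machine vertices: (60.9483,120.9140) → (107.8689,120.9140) → (107.8689,91.6290) → (60.9483,91.6290) → (60.9483,120.9140). Closed: final G1 returns to the first vertex.

**Shape 5** — `<rect>` rectangle, stroke `#000000` → engrave (S200, F2970). Machine vertices: (92.7849,99.2286) → (114.4133,99.2286) → (114.4133,87.9254) → (92.7849,87.9254) → (92.7849,99.2286). Closed: final G1 returns to the first vertex.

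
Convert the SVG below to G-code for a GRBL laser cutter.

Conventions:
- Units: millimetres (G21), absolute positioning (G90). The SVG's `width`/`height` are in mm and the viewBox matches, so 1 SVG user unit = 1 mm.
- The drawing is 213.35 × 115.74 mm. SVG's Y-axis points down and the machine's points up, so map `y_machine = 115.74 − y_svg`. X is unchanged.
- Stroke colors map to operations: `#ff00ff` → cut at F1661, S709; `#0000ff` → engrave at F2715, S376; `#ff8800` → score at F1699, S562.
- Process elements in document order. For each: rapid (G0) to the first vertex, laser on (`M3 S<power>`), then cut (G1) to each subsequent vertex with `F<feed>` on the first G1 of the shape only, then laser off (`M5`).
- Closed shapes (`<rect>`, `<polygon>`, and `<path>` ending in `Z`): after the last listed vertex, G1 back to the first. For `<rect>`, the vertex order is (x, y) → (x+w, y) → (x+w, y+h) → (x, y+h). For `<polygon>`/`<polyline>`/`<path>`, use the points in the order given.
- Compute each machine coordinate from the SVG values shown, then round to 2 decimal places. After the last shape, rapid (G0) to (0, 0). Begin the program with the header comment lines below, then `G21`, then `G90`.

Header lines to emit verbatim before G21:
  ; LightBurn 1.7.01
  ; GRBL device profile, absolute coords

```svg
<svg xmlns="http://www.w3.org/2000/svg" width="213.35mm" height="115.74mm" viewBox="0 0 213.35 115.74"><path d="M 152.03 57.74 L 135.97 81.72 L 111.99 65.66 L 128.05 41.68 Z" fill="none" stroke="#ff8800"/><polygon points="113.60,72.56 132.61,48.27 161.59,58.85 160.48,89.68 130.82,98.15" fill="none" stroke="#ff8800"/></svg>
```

; LightBurn 1.7.01
; GRBL device profile, absolute coords
G21
G90
G0 X152.03 Y58.00
M3 S562
G1 X135.97 Y34.02 F1699
G1 X111.99 Y50.08
G1 X128.05 Y74.06
G1 X152.03 Y58.00
M5
G0 X113.60 Y43.18
M3 S562
G1 X132.61 Y67.47 F1699
G1 X161.59 Y56.89
G1 X160.48 Y26.06
G1 X130.82 Y17.59
G1 X113.60 Y43.18
M5
G0 X0.00 Y0.00

1 u = 1 mm; y_m = 115.74 − y.

[1] `<path>` regular polygon, #ff8800→score S562 F1699: (152.03,58.00) → (135.97,34.02) → (111.99,50.08) → (128.05,74.06) → (152.03,58.00) (closed)

[2] `<polygon>` regular polygon, #ff8800→score S562 F1699: (113.60,43.18) → (132.61,67.47) → (161.59,56.89) → (160.48,26.06) → (130.82,17.59) → (113.60,43.18) (closed)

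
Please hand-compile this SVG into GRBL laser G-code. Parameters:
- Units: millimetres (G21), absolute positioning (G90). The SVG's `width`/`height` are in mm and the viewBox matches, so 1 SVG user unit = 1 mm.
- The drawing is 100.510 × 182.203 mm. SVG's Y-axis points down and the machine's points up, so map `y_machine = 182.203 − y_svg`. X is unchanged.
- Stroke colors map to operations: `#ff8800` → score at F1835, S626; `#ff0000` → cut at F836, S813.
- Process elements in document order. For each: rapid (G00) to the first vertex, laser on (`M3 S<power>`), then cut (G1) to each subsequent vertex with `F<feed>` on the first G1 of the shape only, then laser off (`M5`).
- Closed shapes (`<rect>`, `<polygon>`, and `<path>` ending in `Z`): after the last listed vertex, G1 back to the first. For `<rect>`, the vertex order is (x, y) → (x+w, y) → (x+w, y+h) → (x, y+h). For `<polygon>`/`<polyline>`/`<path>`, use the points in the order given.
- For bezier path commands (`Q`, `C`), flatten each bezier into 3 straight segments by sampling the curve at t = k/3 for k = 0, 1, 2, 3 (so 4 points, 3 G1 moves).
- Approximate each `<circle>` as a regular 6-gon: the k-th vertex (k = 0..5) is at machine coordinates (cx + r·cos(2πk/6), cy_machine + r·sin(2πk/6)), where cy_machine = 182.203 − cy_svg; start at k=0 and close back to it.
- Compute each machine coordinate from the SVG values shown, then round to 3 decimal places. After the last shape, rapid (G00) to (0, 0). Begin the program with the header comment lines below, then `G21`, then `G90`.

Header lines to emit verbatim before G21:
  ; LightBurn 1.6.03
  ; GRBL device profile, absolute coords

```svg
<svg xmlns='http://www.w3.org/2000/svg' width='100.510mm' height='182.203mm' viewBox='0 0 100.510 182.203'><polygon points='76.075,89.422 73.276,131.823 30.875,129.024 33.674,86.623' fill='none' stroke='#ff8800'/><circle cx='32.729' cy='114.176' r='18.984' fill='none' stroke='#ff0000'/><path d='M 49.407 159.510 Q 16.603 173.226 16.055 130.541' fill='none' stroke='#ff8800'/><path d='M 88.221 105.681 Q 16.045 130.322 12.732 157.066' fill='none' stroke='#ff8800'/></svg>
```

viewBox `0 0 100.510 182.203` with mm width/height → 1 unit = 1 mm. Flip: y_m = 182.203 − y_svg.

**Shape 1** — `<polygon>` regular polygon, stroke `#ff8800` → score (S626, F1835). Machine vertices: (76.075,92.781) → (73.276,50.380) → (30.875,53.179) → (33.674,95.580) → (76.075,92.781). Closed: final G1 returns to the first vertex.

**Shape 2** — `<circle>` circle, stroke `#ff0000` → cut (S813, F836). Machine vertices: (51.713,68.027) → (42.221,84.468) → (23.237,84.468) → (13.745,68.027) → (23.237,51.586) → (42.221,51.586) → (51.713,68.027). Closed: final G1 returns to the first vertex.

**Shape 3** — `<path>` quadratic bezier, stroke `#ff8800` → score (S626, F1835). Control points (SVG): P0=(49.407,159.510), P1=(16.603,173.226), P2=(16.055,130.541); sampled at t=k/3. Machine vertices: (49.407,22.693) → (31.122,19.816) → (20.004,29.472) → (16.055,51.662). Open path.

**Shape 4** — `<path>` quadratic bezier, stroke `#ff8800` → score (S626, F1835). Control points (SVG): P0=(88.221,105.681), P1=(16.045,130.322), P2=(12.732,157.066); sampled at t=k/3. Machine vertices: (88.221,76.522) → (47.755,59.861) → (22.592,42.733) → (12.732,25.137). Open path.

; LightBurn 1.6.03
; GRBL device profile, absolute coords
G21
G90
G00 X76.075 Y92.781
M3 S626
G1 X73.276 Y50.380 F1835
G1 X30.875 Y53.179
G1 X33.674 Y95.580
G1 X76.075 Y92.781
M5
G00 X51.713 Y68.027
M3 S813
G1 X42.221 Y84.468 F836
G1 X23.237 Y84.468
G1 X13.745 Y68.027
G1 X23.237 Y51.586
G1 X42.221 Y51.586
G1 X51.713 Y68.027
M5
G00 X49.407 Y22.693
M3 S626
G1 X31.122 Y19.816 F1835
G1 X20.004 Y29.472
G1 X16.055 Y51.662
M5
G00 X88.221 Y76.522
M3 S626
G1 X47.755 Y59.861 F1835
G1 X22.592 Y42.733
G1 X12.732 Y25.137
M5
G00 X0.000 Y0.000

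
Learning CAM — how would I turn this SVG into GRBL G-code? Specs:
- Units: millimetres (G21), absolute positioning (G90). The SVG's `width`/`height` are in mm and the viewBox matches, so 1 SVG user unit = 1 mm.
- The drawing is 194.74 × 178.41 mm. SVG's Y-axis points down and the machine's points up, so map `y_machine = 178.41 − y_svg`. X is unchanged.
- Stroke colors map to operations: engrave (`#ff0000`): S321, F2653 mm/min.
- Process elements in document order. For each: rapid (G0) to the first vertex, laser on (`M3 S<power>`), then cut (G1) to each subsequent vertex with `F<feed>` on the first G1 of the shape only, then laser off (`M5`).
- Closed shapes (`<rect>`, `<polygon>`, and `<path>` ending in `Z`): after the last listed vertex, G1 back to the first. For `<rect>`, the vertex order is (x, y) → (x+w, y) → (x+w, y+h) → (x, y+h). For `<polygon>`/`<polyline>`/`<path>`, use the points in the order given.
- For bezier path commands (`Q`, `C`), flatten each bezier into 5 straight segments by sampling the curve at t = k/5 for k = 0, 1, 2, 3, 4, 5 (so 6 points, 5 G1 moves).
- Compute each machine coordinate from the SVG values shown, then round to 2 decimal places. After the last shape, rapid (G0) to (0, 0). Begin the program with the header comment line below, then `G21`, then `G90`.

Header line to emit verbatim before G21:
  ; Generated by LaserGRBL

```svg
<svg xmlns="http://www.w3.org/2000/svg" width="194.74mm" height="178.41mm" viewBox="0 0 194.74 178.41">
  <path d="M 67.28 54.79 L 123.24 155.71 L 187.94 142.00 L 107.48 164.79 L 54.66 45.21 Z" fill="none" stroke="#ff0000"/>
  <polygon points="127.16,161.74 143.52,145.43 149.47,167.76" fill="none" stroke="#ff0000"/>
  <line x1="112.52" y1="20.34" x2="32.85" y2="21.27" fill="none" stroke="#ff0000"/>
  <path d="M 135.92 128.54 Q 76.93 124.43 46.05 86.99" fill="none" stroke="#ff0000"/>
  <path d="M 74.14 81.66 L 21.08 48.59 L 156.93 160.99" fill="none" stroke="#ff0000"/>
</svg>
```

; Generated by LaserGRBL
G21
G90
G0 X67.28 Y123.62
M3 S321
G1 X123.24 Y22.70 F2653
G1 X187.94 Y36.41
G1 X107.48 Y13.62
G1 X54.66 Y133.20
G1 X67.28 Y123.62
M5
G0 X127.16 Y16.67
M3 S321
G1 X143.52 Y32.98 F2653
G1 X149.47 Y10.65
G1 X127.16 Y16.67
M5
G0 X112.52 Y158.07
M3 S321
G1 X32.85 Y157.14 F2653
M5
G0 X135.92 Y49.87
M3 S321
G1 X113.45 Y52.85 F2653
G1 X93.23 Y58.49
G1 X75.25 Y66.80
G1 X59.53 Y77.78
G1 X46.05 Y91.42
M5
G0 X74.14 Y96.75
M3 S321
G1 X21.08 Y129.82 F2653
G1 X156.93 Y17.42
M5
G0 X0.00 Y0.00

Since the viewBox matches the mm dimensions, user units are millimetres directly. The only transform is the Y-flip y_m = 178.41 − y_svg.

Shape 1 is a closed polygon drawn with `<path>`. Its stroke #ff0000 means engrave at S321, F2653. After flipping Y the toolpath is (67.28,123.62) → (123.24,22.70) → (187.94,36.41) → (107.48,13.62) → (54.66,133.20) → (67.28,123.62), returning to the start.

Shape 2 is a regular polygon drawn with `<polygon>`. Its stroke #ff0000 means engrave at S321, F2653. After flipping Y the toolpath is (127.16,16.67) → (143.52,32.98) → (149.47,10.65) → (127.16,16.67), returning to the start.

Shape 3 is a line segment drawn with `<line>`. Its stroke #ff0000 means engrave at S321, F2653. After flipping Y the toolpath is (112.52,158.07) → (32.85,157.14).

Shape 4 is a quadratic bezier drawn with `<path>`. Its stroke #ff0000 means engrave at S321, F2653. After flipping Y the toolpath is (135.92,49.87) → (113.45,52.85) → (93.23,58.49) → (75.25,66.80) → (59.53,77.78) → (46.05,91.42).

Shape 5 is a open polyline drawn with `<path>`. Its stroke #ff0000 means engrave at S321, F2653. After flipping Y the toolpath is (74.14,96.75) → (21.08,129.82) → (156.93,17.42).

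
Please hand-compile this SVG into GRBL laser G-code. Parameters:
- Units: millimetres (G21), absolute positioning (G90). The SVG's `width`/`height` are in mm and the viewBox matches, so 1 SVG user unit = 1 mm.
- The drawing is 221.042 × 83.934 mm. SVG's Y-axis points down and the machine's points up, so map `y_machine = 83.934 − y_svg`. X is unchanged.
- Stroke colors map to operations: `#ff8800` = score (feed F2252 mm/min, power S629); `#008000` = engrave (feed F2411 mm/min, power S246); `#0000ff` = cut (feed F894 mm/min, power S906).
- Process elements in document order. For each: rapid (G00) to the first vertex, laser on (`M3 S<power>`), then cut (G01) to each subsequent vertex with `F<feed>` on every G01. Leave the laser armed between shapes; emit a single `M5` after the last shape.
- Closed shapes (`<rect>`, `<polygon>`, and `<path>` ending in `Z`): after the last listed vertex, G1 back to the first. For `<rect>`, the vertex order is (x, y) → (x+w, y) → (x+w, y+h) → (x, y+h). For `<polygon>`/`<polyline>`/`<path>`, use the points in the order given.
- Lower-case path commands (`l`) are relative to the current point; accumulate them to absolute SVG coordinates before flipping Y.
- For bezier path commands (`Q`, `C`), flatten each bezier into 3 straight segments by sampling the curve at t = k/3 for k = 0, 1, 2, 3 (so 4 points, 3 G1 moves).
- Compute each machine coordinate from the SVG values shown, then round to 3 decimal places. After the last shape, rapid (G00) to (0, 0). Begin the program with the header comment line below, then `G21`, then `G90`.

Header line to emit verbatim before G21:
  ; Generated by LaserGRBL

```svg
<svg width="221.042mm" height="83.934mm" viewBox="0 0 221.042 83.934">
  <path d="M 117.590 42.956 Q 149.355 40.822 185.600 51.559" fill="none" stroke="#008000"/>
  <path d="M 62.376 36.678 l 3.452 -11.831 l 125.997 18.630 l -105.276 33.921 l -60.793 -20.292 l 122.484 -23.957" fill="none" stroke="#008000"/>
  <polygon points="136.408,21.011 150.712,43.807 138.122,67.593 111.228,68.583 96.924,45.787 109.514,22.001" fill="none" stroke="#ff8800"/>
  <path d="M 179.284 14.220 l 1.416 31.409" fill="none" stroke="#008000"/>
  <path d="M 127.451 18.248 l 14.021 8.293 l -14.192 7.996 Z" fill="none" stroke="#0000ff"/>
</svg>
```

Since the viewBox matches the mm dimensions, user units are millimetres directly. The only transform is the Y-flip y_m = 83.934 − y_svg.

Shape 1 is a quadratic bezier drawn with `<path>`. Its stroke #008000 means engrave at S246, F2411. After flipping Y the toolpath is (117.590,40.978) → (139.264,40.971) → (161.934,38.103) → (185.600,32.375).

Shape 2 is a open polyline drawn with `<path>`. Its stroke #008000 means engrave at S246, F2411. After flipping Y the toolpath is (62.376,47.256) → (65.828,59.087) → (191.825,40.457) → (86.549,6.536) → (25.756,26.828) → (148.240,50.785).

Shape 3 is a regular polygon drawn with `<polygon>`. Its stroke #ff8800 means score at S629, F2252. After flipping Y the toolpath is (136.408,62.923) → (150.712,40.127) → (138.122,16.341) → (111.228,15.351) → (96.924,38.147) → (109.514,61.933) → (136.408,62.923), returning to the start.

Shape 4 is a line segment drawn with `<path>`. Its stroke #008000 means engrave at S246, F2411. After flipping Y the toolpath is (179.284,69.714) → (180.700,38.305).

Shape 5 is a regular polygon drawn with `<path>`. Its stroke #0000ff means cut at S906, F894. After flipping Y the toolpath is (127.451,65.686) → (141.472,57.393) → (127.280,49.397) → (127.451,65.686), returning to the start.

; Generated by LaserGRBL
G21
G90
G00 X117.590 Y40.978
M3 S246
G01 X139.264 Y40.971 F2411
G01 X161.934 Y38.103 F2411
G01 X185.600 Y32.375 F2411
G00 X62.376 Y47.256
M3 S246
G01 X65.828 Y59.087 F2411
G01 X191.825 Y40.457 F2411
G01 X86.549 Y6.536 F2411
G01 X25.756 Y26.828 F2411
G01 X148.240 Y50.785 F2411
G00 X136.408 Y62.923
M3 S629
G01 X150.712 Y40.127 F2252
G01 X138.122 Y16.341 F2252
G01 X111.228 Y15.351 F2252
G01 X96.924 Y38.147 F2252
G01 X109.514 Y61.933 F2252
G01 X136.408 Y62.923 F2252
G00 X179.284 Y69.714
M3 S246
G01 X180.700 Y38.305 F2411
G00 X127.451 Y65.686
M3 S906
G01 X141.472 Y57.393 F894
G01 X127.280 Y49.397 F894
G01 X127.451 Y65.686 F894
M5
G00 X0.000 Y0.000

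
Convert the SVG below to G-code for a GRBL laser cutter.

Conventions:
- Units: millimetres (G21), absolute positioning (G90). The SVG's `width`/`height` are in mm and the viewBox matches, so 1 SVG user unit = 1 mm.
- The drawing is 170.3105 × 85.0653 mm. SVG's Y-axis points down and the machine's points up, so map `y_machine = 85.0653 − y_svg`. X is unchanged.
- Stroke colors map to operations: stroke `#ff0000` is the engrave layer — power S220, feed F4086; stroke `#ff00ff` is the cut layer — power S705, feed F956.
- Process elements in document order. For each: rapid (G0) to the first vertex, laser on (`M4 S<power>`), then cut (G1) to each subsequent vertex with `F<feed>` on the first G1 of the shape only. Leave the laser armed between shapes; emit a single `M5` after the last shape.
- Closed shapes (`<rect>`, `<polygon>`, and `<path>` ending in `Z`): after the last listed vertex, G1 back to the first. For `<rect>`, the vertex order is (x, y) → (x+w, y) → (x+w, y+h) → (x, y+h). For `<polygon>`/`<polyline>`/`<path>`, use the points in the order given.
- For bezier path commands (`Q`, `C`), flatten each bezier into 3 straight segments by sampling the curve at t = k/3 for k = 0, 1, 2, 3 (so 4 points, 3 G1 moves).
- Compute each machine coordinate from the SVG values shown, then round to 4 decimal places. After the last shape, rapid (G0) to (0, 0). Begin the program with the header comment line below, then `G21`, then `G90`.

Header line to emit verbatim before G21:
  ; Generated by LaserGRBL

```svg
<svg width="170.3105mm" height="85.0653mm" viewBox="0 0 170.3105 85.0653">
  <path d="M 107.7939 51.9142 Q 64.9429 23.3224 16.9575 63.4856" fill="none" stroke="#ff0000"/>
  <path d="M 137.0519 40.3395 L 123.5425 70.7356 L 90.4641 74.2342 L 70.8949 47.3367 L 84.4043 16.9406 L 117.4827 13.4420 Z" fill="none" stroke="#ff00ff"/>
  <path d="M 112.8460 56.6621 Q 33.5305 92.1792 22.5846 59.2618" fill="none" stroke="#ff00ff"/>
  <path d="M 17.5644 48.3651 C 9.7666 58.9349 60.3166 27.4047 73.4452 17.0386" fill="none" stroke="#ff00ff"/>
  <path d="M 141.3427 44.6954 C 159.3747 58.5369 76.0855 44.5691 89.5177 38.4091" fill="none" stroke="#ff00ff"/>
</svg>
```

; Generated by LaserGRBL
G21
G90
G0 X107.7939 Y33.1511
M4 S220
G1 X78.6561 Y44.5729 F4086
G1 X48.3773 Y40.7157
G1 X16.9575 Y21.5797
G0 X137.0519 Y44.7258
M4 S705
G1 X123.5425 Y14.3297 F956
G1 X90.4641 Y10.8311
G1 X70.8949 Y37.7286
G1 X84.4043 Y68.1247
G1 X117.4827 Y71.6233
G1 X137.0519 Y44.7258
G0 X112.8460 Y28.4032
M4 S705
G1 X67.5656 Y12.3290 F956
G1 X37.4785 Y11.4624
G1 X22.5846 Y25.8035
G0 X17.5644 Y36.7002
M4 S705
G1 X25.6689 Y37.8206 F956
G1 X51.3898 Y52.9490
G1 X73.4452 Y68.0267
G0 X141.3427 Y40.3699
M4 S705
G1 X132.9359 Y34.4790 F956
G1 X100.9911 Y39.2128
G1 X89.5177 Y46.6562
M5
G0 X0.0000 Y0.0000

1 u = 1 mm; y_m = 85.0653 − y.

[1] `<path>` quadratic bezier, #ff0000→engrave S220 F4086: (107.7939,33.1511) → (78.6561,44.5729) → (48.3773,40.7157) → (16.9575,21.5797)

[2] `<path>` regular polygon, #ff00ff→cut S705 F956: (137.0519,44.7258) → (123.5425,14.3297) → (90.4641,10.8311) → (70.8949,37.7286) → (84.4043,68.1247) → (117.4827,71.6233) → (137.0519,44.7258) (closed)

[3] `<path>` quadratic bezier, #ff00ff→cut S705 F956: (112.8460,28.4032) → (67.5656,12.3290) → (37.4785,11.4624) → (22.5846,25.8035)

[4] `<path>` cubic bezier, #ff00ff→cut S705 F956: (17.5644,36.7002) → (25.6689,37.8206) → (51.3898,52.9490) → (73.4452,68.0267)

[5] `<path>` cubic bezier, #ff00ff→cut S705 F956: (141.3427,40.3699) → (132.9359,34.4790) → (100.9911,39.2128) → (89.5177,46.6562)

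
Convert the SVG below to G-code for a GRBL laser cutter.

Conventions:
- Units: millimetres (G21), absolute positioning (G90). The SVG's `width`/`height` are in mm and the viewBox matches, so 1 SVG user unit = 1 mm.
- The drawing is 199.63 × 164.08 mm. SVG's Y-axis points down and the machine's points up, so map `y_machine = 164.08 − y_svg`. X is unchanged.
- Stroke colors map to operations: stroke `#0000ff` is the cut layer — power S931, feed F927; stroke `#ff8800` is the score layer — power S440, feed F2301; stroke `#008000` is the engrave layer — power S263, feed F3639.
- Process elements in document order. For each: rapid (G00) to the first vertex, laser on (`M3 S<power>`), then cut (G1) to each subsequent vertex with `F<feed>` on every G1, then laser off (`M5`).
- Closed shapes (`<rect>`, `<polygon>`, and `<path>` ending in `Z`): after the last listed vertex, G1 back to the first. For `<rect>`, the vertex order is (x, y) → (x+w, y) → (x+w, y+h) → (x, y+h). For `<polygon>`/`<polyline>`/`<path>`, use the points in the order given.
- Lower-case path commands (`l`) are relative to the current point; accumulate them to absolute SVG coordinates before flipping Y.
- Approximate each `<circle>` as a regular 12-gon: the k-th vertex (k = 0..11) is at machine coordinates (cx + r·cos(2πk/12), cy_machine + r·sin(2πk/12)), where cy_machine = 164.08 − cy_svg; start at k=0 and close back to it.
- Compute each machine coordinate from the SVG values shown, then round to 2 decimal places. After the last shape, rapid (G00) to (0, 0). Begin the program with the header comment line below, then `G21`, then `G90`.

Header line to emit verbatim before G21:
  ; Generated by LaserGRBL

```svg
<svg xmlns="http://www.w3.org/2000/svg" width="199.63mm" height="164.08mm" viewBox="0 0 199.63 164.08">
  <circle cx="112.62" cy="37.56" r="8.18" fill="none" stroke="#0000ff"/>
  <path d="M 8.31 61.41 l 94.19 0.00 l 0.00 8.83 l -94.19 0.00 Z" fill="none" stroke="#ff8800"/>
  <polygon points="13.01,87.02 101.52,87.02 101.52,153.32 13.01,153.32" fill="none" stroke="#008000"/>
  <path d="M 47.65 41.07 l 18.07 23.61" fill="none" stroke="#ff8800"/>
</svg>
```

; Generated by LaserGRBL
G21
G90
G00 X120.80 Y126.52
M3 S931
G1 X119.70 Y130.61 F927
G1 X116.71 Y133.60 F927
G1 X112.62 Y134.70 F927
G1 X108.53 Y133.60 F927
G1 X105.54 Y130.61 F927
G1 X104.44 Y126.52 F927
G1 X105.54 Y122.43 F927
G1 X108.53 Y119.44 F927
G1 X112.62 Y118.34 F927
G1 X116.71 Y119.44 F927
G1 X119.70 Y122.43 F927
G1 X120.80 Y126.52 F927
M5
G00 X8.31 Y102.67
M3 S440
G1 X102.50 Y102.67 F2301
G1 X102.50 Y93.84 F2301
G1 X8.31 Y93.84 F2301
G1 X8.31 Y102.67 F2301
M5
G00 X13.01 Y77.06
M3 S263
G1 X101.52 Y77.06 F3639
G1 X101.52 Y10.76 F3639
G1 X13.01 Y10.76 F3639
G1 X13.01 Y77.06 F3639
M5
G00 X47.65 Y123.01
M3 S440
G1 X65.72 Y99.40 F2301
M5
G00 X0.00 Y0.00

1 u = 1 mm; y_m = 164.08 − y.

[1] `<circle>` circle, #0000ff→cut S931 F927: (120.80,126.52) → (119.70,130.61) → (116.71,133.60) → (112.62,134.70) → (108.53,133.60) → (105.54,130.61) → (104.44,126.52) → (105.54,122.43) → (108.53,119.44) → (112.62,118.34) → (116.71,119.44) → (119.70,122.43) → (120.80,126.52) (closed)

[2] `<path>` rectangle, #ff8800→score S440 F2301: (8.31,102.67) → (102.50,102.67) → (102.50,93.84) → (8.31,93.84) → (8.31,102.67) (closed)

[3] `<polygon>` rectangle, #008000→engrave S263 F3639: (13.01,77.06) → (101.52,77.06) → (101.52,10.76) → (13.01,10.76) → (13.01,77.06) (closed)

[4] `<path>` line segment, #ff8800→score S440 F2301: (47.65,123.01) → (65.72,99.40)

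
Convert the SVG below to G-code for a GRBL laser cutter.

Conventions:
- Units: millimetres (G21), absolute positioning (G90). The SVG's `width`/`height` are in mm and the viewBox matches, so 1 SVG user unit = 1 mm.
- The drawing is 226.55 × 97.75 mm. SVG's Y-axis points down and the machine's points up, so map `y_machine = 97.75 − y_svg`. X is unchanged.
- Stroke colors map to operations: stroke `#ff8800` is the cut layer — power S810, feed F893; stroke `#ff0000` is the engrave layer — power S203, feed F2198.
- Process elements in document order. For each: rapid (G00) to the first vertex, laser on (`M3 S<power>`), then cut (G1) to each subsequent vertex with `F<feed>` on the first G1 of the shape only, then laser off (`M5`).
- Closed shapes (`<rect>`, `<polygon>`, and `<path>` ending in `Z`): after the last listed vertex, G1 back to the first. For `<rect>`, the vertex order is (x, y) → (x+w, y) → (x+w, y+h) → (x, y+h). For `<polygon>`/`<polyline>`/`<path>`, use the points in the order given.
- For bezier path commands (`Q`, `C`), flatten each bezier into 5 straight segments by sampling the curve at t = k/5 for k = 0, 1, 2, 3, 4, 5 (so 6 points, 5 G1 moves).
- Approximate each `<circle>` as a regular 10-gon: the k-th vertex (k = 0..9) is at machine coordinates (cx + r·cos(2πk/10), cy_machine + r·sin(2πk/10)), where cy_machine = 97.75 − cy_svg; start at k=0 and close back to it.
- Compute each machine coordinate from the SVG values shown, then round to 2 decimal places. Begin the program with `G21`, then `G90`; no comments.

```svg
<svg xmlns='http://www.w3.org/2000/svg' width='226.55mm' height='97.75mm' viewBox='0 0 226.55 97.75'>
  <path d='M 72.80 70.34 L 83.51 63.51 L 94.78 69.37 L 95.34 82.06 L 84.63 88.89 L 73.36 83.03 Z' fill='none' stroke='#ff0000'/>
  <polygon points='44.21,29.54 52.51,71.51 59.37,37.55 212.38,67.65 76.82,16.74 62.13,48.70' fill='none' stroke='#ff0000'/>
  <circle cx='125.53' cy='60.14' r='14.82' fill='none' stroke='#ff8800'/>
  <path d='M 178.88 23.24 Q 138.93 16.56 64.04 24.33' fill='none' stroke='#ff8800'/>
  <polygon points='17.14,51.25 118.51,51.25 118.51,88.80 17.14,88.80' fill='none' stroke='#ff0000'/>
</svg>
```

viewBox `0 0 226.55 97.75` with mm width/height → 1 unit = 1 mm. Flip: y_m = 97.75 − y_svg.

**Shape 1** — `<path>` regular polygon, stroke `#ff0000` → engrave (S203, F2198). Machine vertices: (72.80,27.41) → (83.51,34.24) → (94.78,28.38) → (95.34,15.69) → (84.63,8.86) → (73.36,14.72) → (72.80,27.41). Closed: final G1 returns to the first vertex.

**Shape 2** — `<polygon>` closed polygon, stroke `#ff0000` → engrave (S203, F2198). Machine vertices: (44.21,68.21) → (52.51,26.24) → (59.37,60.20) → (212.38,30.10) → (76.82,81.01) → (62.13,49.05) → (44.21,68.21). Closed: final G1 returns to the first vertex.

**Shape 3** — `<circle>` circle, stroke `#ff8800` → cut (S810, F893). Machine vertices: (140.35,37.61) → (137.52,46.32) → (130.11,51.70) → (120.95,51.70) → (113.54,46.32) → (110.71,37.61) → (113.54,28.90) → (120.95,23.52) → (130.11,23.52) → (137.52,28.90) → (140.35,37.61). Closed: final G1 returns to the first vertex.

**Shape 4** — `<path>` quadratic bezier, stroke `#ff8800` → cut (S810, F893). Control points (SVG): P0=(178.88,23.24), P1=(138.93,16.56), P2=(64.04,24.33); sampled at t=k/5. Machine vertices: (178.88,74.51) → (161.50,76.60) → (141.33,77.54) → (118.36,77.32) → (92.60,75.95) → (64.04,73.42). Open path.

**Shape 5** — `<polygon>` rectangle, stroke `#ff0000` → engrave (S203, F2198). Machine vertices: (17.14,46.50) → (118.51,46.50) → (118.51,8.95) → (17.14,8.95) → (17.14,46.50). Closed: final G1 returns to the first vertex.

G21
G90
G00 X72.80 Y27.41
M3 S203
G1 X83.51 Y34.24 F2198
G1 X94.78 Y28.38
G1 X95.34 Y15.69
G1 X84.63 Y8.86
G1 X73.36 Y14.72
G1 X72.80 Y27.41
M5
G00 X44.21 Y68.21
M3 S203
G1 X52.51 Y26.24 F2198
G1 X59.37 Y60.20
G1 X212.38 Y30.10
G1 X76.82 Y81.01
G1 X62.13 Y49.05
G1 X44.21 Y68.21
M5
G00 X140.35 Y37.61
M3 S810
G1 X137.52 Y46.32 F893
G1 X130.11 Y51.70
G1 X120.95 Y51.70
G1 X113.54 Y46.32
G1 X110.71 Y37.61
G1 X113.54 Y28.90
G1 X120.95 Y23.52
G1 X130.11 Y23.52
G1 X137.52 Y28.90
G1 X140.35 Y37.61
M5
G00 X178.88 Y74.51
M3 S810
G1 X161.50 Y76.60 F893
G1 X141.33 Y77.54
G1 X118.36 Y77.32
G1 X92.60 Y75.95
G1 X64.04 Y73.42
M5
G00 X17.14 Y46.50
M3 S203
G1 X118.51 Y46.50 F2198
G1 X118.51 Y8.95
G1 X17.14 Y8.95
G1 X17.14 Y46.50
M5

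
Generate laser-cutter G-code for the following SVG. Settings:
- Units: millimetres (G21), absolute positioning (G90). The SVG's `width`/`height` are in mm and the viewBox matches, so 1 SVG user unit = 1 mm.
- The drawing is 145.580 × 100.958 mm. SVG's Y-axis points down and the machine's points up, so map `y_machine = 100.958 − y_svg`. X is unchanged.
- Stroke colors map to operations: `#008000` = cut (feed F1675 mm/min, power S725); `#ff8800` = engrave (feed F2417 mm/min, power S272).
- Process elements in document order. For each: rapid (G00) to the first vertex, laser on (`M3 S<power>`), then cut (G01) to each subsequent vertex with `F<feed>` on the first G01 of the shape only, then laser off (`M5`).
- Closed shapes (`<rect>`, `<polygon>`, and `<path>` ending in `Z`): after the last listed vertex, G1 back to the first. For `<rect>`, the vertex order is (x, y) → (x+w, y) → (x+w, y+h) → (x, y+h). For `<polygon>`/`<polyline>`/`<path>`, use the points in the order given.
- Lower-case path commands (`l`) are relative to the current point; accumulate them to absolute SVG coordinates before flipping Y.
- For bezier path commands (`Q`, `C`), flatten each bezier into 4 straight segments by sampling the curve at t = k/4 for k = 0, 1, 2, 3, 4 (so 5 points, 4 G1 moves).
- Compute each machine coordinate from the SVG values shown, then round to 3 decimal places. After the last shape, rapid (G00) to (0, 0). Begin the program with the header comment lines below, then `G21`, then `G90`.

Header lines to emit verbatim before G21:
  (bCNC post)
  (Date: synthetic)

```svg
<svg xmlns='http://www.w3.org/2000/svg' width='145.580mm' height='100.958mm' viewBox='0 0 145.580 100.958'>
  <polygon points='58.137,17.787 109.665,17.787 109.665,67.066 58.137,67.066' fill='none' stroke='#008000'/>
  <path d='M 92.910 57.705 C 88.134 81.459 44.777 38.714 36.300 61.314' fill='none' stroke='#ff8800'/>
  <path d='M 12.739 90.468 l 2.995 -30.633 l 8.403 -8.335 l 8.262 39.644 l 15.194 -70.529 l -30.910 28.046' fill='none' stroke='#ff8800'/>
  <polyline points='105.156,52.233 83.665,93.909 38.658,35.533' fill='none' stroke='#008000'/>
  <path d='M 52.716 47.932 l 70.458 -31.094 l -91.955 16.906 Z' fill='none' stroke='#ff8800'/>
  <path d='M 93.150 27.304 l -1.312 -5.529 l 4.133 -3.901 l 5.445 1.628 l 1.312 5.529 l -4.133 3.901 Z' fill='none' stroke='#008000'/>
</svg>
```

viewBox `0 0 145.580 100.958` with mm width/height → 1 unit = 1 mm. Flip: y_m = 100.958 − y_svg.

**Shape 1** — `<polygon>` rectangle, stroke `#008000` → cut (S725, F1675). Machine vertices: (58.137,83.171) → (109.665,83.171) → (109.665,33.892) → (58.137,33.892) → (58.137,83.171). Closed: final G1 returns to the first vertex.

**Shape 2** — `<path>` cubic bezier, stroke `#ff8800` → engrave (S272, F2417). Control points (SVG): P0=(92.910,57.705), P1=(88.134,81.459), P2=(44.777,38.714), P3=(36.300,61.314); sampled at t=k/4. Machine vertices: (92.910,43.253) → (83.242,35.846) → (65.993,41.016) → (48.050,46.402) → (36.300,39.644). Open path.

**Shape 3** — `<path>` open polyline, stroke `#ff8800` → engrave (S272, F2417). Machine vertices: (12.739,10.490) → (15.734,41.123) → (24.137,49.458) → (32.399,9.814) → (47.593,80.343) → (16.683,52.297). Open path.

**Shape 4** — `<polyline>` open polyline, stroke `#008000` → cut (S725, F1675). Machine vertices: (105.156,48.725) → (83.665,7.049) → (38.658,65.425). Open path.

**Shape 5** — `<path>` closed polygon, stroke `#ff8800` → engrave (S272, F2417). Machine vertices: (52.716,53.026) → (123.174,84.120) → (31.219,67.214) → (52.716,53.026). Closed: final G1 returns to the first vertex.

**Shape 6** — `<path>` regular polygon, stroke `#008000` → cut (S725, F1675). Machine vertices: (93.150,73.654) → (91.838,79.183) → (95.971,83.084) → (101.416,81.456) → (102.728,75.927) → (98.595,72.026) → (93.150,73.654). Closed: final G1 returns to the first vertex.

(bCNC post)
(Date: synthetic)
G21
G90
G00 X58.137 Y83.171
M3 S725
G01 X109.665 Y83.171 F1675
G01 X109.665 Y33.892
G01 X58.137 Y33.892
G01 X58.137 Y83.171
M5
G00 X92.910 Y43.253
M3 S272
G01 X83.242 Y35.846 F2417
G01 X65.993 Y41.016
G01 X48.050 Y46.402
G01 X36.300 Y39.644
M5
G00 X12.739 Y10.490
M3 S272
G01 X15.734 Y41.123 F2417
G01 X24.137 Y49.458
G01 X32.399 Y9.814
G01 X47.593 Y80.343
G01 X16.683 Y52.297
M5
G00 X105.156 Y48.725
M3 S725
G01 X83.665 Y7.049 F1675
G01 X38.658 Y65.425
M5
G00 X52.716 Y53.026
M3 S272
G01 X123.174 Y84.120 F2417
G01 X31.219 Y67.214
G01 X52.716 Y53.026
M5
G00 X93.150 Y73.654
M3 S725
G01 X91.838 Y79.183 F1675
G01 X95.971 Y83.084
G01 X101.416 Y81.456
G01 X102.728 Y75.927
G01 X98.595 Y72.026
G01 X93.150 Y73.654
M5
G00 X0.000 Y0.000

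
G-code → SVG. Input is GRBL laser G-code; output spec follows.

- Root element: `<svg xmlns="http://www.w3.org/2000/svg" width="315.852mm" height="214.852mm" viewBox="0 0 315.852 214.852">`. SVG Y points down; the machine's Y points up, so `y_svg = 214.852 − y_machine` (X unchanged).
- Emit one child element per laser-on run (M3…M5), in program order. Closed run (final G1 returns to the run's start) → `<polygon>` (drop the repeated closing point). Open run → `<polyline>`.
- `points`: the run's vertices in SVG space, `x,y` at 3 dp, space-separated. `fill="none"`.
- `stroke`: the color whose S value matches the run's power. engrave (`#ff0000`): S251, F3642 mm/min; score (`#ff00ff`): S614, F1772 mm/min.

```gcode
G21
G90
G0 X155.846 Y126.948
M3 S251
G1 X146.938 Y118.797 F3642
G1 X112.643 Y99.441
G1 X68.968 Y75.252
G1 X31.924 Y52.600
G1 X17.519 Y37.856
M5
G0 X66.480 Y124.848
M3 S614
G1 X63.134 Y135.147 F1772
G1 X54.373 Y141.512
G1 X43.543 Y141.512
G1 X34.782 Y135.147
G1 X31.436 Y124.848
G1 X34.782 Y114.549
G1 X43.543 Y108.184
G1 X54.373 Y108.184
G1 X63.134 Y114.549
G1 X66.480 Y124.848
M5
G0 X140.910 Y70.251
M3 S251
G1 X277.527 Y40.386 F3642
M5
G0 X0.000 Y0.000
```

<svg xmlns="http://www.w3.org/2000/svg" width="315.852mm" height="214.852mm" viewBox="0 0 315.852 214.852">
  <polyline points="155.846,87.904 146.938,96.055 112.643,115.411 68.968,139.600 31.924,162.252 17.519,176.996" fill="none" stroke="#ff0000"/>
  <polygon points="66.480,90.004 63.134,79.705 54.373,73.340 43.543,73.340 34.782,79.705 31.436,90.004 34.782,100.303 43.543,106.668 54.373,106.668 63.134,100.303" fill="none" stroke="#ff00ff"/>
  <polyline points="140.910,144.601 277.527,174.466" fill="none" stroke="#ff0000"/>
</svg>

y_svg = 214.852 − y_m.

[1] S251→`#ff0000` (engrave); open run; points: 155.846,87.904 146.938,96.055 112.643,115.411 68.968,139.600 31.924,162.252 17.519,176.996

[2] S614→`#ff00ff` (score); closed run; points: 66.480,90.004 63.134,79.705 54.373,73.340 43.543,73.340 34.782,79.705 31.436,90.004 34.782,100.303 43.543,106.668 54.373,106.668 63.134,100.303

[3] S251→`#ff0000` (engrave); open run; points: 140.910,144.601 277.527,174.466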